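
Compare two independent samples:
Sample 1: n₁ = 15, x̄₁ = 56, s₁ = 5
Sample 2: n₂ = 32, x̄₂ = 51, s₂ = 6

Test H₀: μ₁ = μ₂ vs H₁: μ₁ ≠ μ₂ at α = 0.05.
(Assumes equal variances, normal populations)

Pooled variance: s²_p = [14×5² + 31×6²]/(45) = 32.5778
s_p = 5.7077
SE = s_p×√(1/n₁ + 1/n₂) = 5.7077×√(1/15 + 1/32) = 1.7860
t = (x̄₁ - x̄₂)/SE = (56 - 51)/1.7860 = 2.7996
df = 45, t-critical = ±2.014
Decision: reject H₀

Answer: t = 2.7996, reject H₀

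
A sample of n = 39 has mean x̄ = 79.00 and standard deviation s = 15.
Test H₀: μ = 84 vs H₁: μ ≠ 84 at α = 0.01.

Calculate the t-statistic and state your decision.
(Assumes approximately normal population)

Answer: t = -2.0817, fail to reject H₀

Derivation:
df = n - 1 = 38
SE = s/√n = 15/√39 = 2.4019
t = (x̄ - μ₀)/SE = (79.00 - 84)/2.4019 = -2.0817
Critical value: t_{0.005,38} = ±2.712
p-value ≈ 0.0442
Decision: fail to reject H₀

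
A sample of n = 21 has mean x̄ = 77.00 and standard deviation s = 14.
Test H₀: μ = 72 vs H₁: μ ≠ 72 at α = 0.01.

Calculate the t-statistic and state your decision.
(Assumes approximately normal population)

df = n - 1 = 20
SE = s/√n = 14/√21 = 3.0551
t = (x̄ - μ₀)/SE = (77.00 - 72)/3.0551 = 1.6366
Critical value: t_{0.005,20} = ±2.845
p-value ≈ 0.1174
Decision: fail to reject H₀

Answer: t = 1.6366, fail to reject H₀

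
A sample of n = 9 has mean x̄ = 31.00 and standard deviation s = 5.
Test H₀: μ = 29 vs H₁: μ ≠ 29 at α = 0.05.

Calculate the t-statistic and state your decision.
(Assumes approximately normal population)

df = n - 1 = 8
SE = s/√n = 5/√9 = 1.6667
t = (x̄ - μ₀)/SE = (31.00 - 29)/1.6667 = 1.2000
Critical value: t_{0.025,8} = ±2.306
p-value ≈ 0.2645
Decision: fail to reject H₀

Answer: t = 1.2000, fail to reject H₀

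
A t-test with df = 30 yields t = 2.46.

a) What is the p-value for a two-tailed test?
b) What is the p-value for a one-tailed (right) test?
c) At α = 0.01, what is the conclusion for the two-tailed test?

Using t-distribution with df = 30:
a) Two-tailed: p = 2×P(T > 2.46) = 0.0199
b) One-tailed: p = P(T > 2.46) = 0.0099
c) 0.0199 ≥ 0.01, fail to reject H₀

Answer: a) 0.0199, b) 0.0099, c) fail to reject H₀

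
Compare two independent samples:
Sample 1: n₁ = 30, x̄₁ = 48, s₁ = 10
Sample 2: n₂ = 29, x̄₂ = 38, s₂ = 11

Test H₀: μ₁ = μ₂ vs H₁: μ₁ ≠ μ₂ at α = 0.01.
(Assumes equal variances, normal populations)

Pooled variance: s²_p = [29×10² + 28×11²]/(57) = 110.3158
s_p = 10.5031
SE = s_p×√(1/n₁ + 1/n₂) = 10.5031×√(1/30 + 1/29) = 2.7352
t = (x̄₁ - x̄₂)/SE = (48 - 38)/2.7352 = 3.6560
df = 57, t-critical = ±2.665
Decision: reject H₀

Answer: t = 3.6560, reject H₀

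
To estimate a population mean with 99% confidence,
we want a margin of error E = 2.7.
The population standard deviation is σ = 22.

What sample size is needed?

Answer: n = 441

Derivation:
z_0.005 = 2.576
n = (z×σ/E)² = (2.576×22/2.7)²
n = 440.5646
Round up: n = 441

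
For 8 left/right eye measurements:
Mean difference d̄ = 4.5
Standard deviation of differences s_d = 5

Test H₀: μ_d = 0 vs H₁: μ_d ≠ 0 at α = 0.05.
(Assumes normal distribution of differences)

Answer: t = 2.5455, reject H₀

Derivation:
df = n - 1 = 7
SE = s_d/√n = 5/√8 = 1.7678
t = d̄/SE = 4.5/1.7678 = 2.5455
Critical value: t_{0.025,7} = ±2.365
p-value ≈ 0.0384
Decision: reject H₀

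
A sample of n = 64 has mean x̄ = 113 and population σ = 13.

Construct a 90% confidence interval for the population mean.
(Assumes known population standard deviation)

Answer: (110.3269, 115.6731)

Derivation:
Confidence level: 90%, α = 0.1
z_0.05 = 1.645
SE = σ/√n = 13/√64 = 1.6250
Margin of error = 1.645 × 1.6250 = 2.6731
CI: x̄ ± margin = 113 ± 2.6731
CI: (110.3269, 115.6731)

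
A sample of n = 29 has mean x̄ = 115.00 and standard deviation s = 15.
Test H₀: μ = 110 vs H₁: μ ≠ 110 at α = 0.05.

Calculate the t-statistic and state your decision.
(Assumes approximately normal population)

Answer: t = 1.7951, fail to reject H₀

Derivation:
df = n - 1 = 28
SE = s/√n = 15/√29 = 2.7854
t = (x̄ - μ₀)/SE = (115.00 - 110)/2.7854 = 1.7951
Critical value: t_{0.025,28} = ±2.048
p-value ≈ 0.0834
Decision: fail to reject H₀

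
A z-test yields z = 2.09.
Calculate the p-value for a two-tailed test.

Answer: p-value ≈ 0.0366

Derivation:
For z = 2.09:
p = 2×P(Z > |2.09|) = 2×(1 - Φ(2.09)) = 0.0366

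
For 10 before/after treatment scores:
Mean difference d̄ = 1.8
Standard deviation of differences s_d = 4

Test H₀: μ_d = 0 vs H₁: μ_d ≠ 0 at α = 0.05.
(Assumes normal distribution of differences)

df = n - 1 = 9
SE = s_d/√n = 4/√10 = 1.2649
t = d̄/SE = 1.8/1.2649 = 1.4230
Critical value: t_{0.025,9} = ±2.262
p-value ≈ 0.1885
Decision: fail to reject H₀

Answer: t = 1.4230, fail to reject H₀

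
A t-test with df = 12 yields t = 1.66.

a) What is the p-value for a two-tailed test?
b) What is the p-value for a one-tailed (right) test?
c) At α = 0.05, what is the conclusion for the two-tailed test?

Using t-distribution with df = 12:
a) Two-tailed: p = 2×P(T > 1.66) = 0.1228
b) One-tailed: p = P(T > 1.66) = 0.0614
c) 0.1228 ≥ 0.05, fail to reject H₀

Answer: a) 0.1228, b) 0.0614, c) fail to reject H₀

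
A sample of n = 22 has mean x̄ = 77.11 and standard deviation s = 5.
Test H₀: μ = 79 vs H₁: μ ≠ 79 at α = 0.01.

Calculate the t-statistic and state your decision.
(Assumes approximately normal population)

Answer: t = -1.7730, fail to reject H₀

Derivation:
df = n - 1 = 21
SE = s/√n = 5/√22 = 1.0660
t = (x̄ - μ₀)/SE = (77.11 - 79)/1.0660 = -1.7730
Critical value: t_{0.005,21} = ±2.831
p-value ≈ 0.0907
Decision: fail to reject H₀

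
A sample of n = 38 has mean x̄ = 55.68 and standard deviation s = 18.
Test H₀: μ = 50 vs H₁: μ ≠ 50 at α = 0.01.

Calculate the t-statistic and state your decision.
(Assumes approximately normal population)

Answer: t = 1.9452, fail to reject H₀

Derivation:
df = n - 1 = 37
SE = s/√n = 18/√38 = 2.9200
t = (x̄ - μ₀)/SE = (55.68 - 50)/2.9200 = 1.9452
Critical value: t_{0.005,37} = ±2.715
p-value ≈ 0.0594
Decision: fail to reject H₀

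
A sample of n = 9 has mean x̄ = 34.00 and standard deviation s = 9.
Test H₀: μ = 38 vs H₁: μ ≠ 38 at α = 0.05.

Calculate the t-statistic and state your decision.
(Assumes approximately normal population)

df = n - 1 = 8
SE = s/√n = 9/√9 = 3.0000
t = (x̄ - μ₀)/SE = (34.00 - 38)/3.0000 = -1.3333
Critical value: t_{0.025,8} = ±2.306
p-value ≈ 0.2191
Decision: fail to reject H₀

Answer: t = -1.3333, fail to reject H₀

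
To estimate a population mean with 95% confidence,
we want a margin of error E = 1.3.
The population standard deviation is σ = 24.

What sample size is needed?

Answer: n = 1310

Derivation:
z_0.025 = 1.960
n = (z×σ/E)² = (1.960×24/1.3)²
n = 1309.3264
Round up: n = 1310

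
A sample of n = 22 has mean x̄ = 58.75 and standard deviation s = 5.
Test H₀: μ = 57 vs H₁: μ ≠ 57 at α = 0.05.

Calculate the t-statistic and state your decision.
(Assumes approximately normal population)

df = n - 1 = 21
SE = s/√n = 5/√22 = 1.0660
t = (x̄ - μ₀)/SE = (58.75 - 57)/1.0660 = 1.6417
Critical value: t_{0.025,21} = ±2.080
p-value ≈ 0.1155
Decision: fail to reject H₀

Answer: t = 1.6417, fail to reject H₀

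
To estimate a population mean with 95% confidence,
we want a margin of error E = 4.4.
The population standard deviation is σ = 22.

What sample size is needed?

Answer: n = 97

Derivation:
z_0.025 = 1.960
n = (z×σ/E)² = (1.960×22/4.4)²
n = 96.0400
Round up: n = 97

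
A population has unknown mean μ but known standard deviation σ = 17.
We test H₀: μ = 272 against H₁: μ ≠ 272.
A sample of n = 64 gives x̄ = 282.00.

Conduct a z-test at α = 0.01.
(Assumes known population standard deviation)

Answer: z = 4.7059, reject H₀

Derivation:
Standard error: SE = σ/√n = 17/√64 = 2.1250
z-statistic: z = (x̄ - μ₀)/SE = (282.00 - 272)/2.1250 = 4.7059
Critical value: ±2.576
p-value < 0.0001
Decision: reject H₀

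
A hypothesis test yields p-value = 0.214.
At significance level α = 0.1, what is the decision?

Answer: fail to reject H₀

Derivation:
Compare p-value to α:
0.214 ≥ 0.1
Decision: fail to reject H₀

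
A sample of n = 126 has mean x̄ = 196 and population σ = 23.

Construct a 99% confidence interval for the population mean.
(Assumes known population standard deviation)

Answer: (190.7218, 201.2782)

Derivation:
Confidence level: 99%, α = 0.01
z_0.005 = 2.576
SE = σ/√n = 23/√126 = 2.0490
Margin of error = 2.576 × 2.0490 = 5.2782
CI: x̄ ± margin = 196 ± 5.2782
CI: (190.7218, 201.2782)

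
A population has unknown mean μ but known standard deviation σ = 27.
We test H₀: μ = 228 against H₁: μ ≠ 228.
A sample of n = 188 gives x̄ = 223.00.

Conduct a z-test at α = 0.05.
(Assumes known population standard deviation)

Standard error: SE = σ/√n = 27/√188 = 1.9692
z-statistic: z = (x̄ - μ₀)/SE = (223.00 - 228)/1.9692 = -2.5391
Critical value: ±1.960
p-value = 0.0111
Decision: reject H₀

Answer: z = -2.5391, reject H₀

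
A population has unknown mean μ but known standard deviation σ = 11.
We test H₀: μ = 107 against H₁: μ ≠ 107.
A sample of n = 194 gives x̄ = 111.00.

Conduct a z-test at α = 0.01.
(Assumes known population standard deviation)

Standard error: SE = σ/√n = 11/√194 = 0.7898
z-statistic: z = (x̄ - μ₀)/SE = (111.00 - 107)/0.7898 = 5.0646
Critical value: ±2.576
p-value < 0.0001
Decision: reject H₀

Answer: z = 5.0646, reject H₀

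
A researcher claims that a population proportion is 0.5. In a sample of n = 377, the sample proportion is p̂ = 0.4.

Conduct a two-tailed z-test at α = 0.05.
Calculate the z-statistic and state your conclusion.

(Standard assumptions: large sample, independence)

Answer: z = -3.8833, reject H₀

Derivation:
H₀: p = 0.5, H₁: p ≠ 0.5
Standard error: SE = √(p₀(1-p₀)/n) = √(0.5×0.5/377) = 0.025751
z-statistic: z = (p̂ - p₀)/SE = (0.4 - 0.5)/0.025751 = -3.8833
Critical value: z_0.025 = ±1.960
p-value = 0.0001
Decision: reject H₀ at α = 0.05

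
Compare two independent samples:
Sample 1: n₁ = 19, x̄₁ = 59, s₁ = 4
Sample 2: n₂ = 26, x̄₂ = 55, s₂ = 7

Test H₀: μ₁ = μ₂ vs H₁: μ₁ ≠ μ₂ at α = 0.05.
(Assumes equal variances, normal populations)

Answer: t = 2.2343, reject H₀

Derivation:
Pooled variance: s²_p = [18×4² + 25×7²]/(43) = 35.1860
s_p = 5.9318
SE = s_p×√(1/n₁ + 1/n₂) = 5.9318×√(1/19 + 1/26) = 1.7903
t = (x̄₁ - x̄₂)/SE = (59 - 55)/1.7903 = 2.2343
df = 43, t-critical = ±2.017
Decision: reject H₀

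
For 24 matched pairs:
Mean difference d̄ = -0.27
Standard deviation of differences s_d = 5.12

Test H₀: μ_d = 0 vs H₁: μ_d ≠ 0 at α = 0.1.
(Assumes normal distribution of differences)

Answer: t = -0.2583, fail to reject H₀

Derivation:
df = n - 1 = 23
SE = s_d/√n = 5.12/√24 = 1.0451
t = d̄/SE = -0.27/1.0451 = -0.2583
Critical value: t_{0.05,23} = ±1.714
p-value ≈ 0.7985
Decision: fail to reject H₀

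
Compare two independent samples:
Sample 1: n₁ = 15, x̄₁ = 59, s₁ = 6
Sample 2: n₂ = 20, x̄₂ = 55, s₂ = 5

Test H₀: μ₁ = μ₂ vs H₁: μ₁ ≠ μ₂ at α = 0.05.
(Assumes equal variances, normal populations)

Pooled variance: s²_p = [14×6² + 19×5²]/(33) = 29.6667
s_p = 5.4467
SE = s_p×√(1/n₁ + 1/n₂) = 5.4467×√(1/15 + 1/20) = 1.8604
t = (x̄₁ - x̄₂)/SE = (59 - 55)/1.8604 = 2.1501
df = 33, t-critical = ±2.035
Decision: reject H₀

Answer: t = 2.1501, reject H₀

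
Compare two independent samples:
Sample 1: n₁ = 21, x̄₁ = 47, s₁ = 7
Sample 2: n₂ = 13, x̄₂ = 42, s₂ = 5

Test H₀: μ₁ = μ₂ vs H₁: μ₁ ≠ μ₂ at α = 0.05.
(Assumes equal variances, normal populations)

Pooled variance: s²_p = [20×7² + 12×5²]/(32) = 40.0000
s_p = 6.3246
SE = s_p×√(1/n₁ + 1/n₂) = 6.3246×√(1/21 + 1/13) = 2.2320
t = (x̄₁ - x̄₂)/SE = (47 - 42)/2.2320 = 2.2401
df = 32, t-critical = ±2.037
Decision: reject H₀

Answer: t = 2.2401, reject H₀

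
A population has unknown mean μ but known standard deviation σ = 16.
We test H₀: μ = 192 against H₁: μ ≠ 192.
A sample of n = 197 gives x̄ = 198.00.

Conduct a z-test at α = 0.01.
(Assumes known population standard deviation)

Answer: z = 5.2632, reject H₀

Derivation:
Standard error: SE = σ/√n = 16/√197 = 1.1400
z-statistic: z = (x̄ - μ₀)/SE = (198.00 - 192)/1.1400 = 5.2632
Critical value: ±2.576
p-value < 0.0001
Decision: reject H₀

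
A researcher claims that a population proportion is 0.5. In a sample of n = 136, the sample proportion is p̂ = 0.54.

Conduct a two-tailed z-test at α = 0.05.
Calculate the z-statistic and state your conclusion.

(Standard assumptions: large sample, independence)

H₀: p = 0.5, H₁: p ≠ 0.5
Standard error: SE = √(p₀(1-p₀)/n) = √(0.5×0.5/136) = 0.042875
z-statistic: z = (p̂ - p₀)/SE = (0.54 - 0.5)/0.042875 = 0.9329
Critical value: z_0.025 = ±1.960
p-value = 0.3509
Decision: fail to reject H₀ at α = 0.05

Answer: z = 0.9329, fail to reject H₀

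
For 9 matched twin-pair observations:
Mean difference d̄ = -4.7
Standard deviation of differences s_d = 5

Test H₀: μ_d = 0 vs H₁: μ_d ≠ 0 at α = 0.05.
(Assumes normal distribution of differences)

Answer: t = -2.8199, reject H₀

Derivation:
df = n - 1 = 8
SE = s_d/√n = 5/√9 = 1.6667
t = d̄/SE = -4.7/1.6667 = -2.8199
Critical value: t_{0.025,8} = ±2.306
p-value ≈ 0.0225
Decision: reject H₀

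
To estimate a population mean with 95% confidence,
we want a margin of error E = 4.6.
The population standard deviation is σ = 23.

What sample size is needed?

z_0.025 = 1.960
n = (z×σ/E)² = (1.960×23/4.6)²
n = 96.0400
Round up: n = 97

Answer: n = 97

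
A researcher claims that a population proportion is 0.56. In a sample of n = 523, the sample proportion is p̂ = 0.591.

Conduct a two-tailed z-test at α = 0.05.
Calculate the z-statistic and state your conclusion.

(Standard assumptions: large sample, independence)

H₀: p = 0.56, H₁: p ≠ 0.56
Standard error: SE = √(p₀(1-p₀)/n) = √(0.56×0.44/523) = 0.021705
z-statistic: z = (p̂ - p₀)/SE = (0.591 - 0.56)/0.021705 = 1.4282
Critical value: z_0.025 = ±1.960
p-value = 0.1532
Decision: fail to reject H₀ at α = 0.05

Answer: z = 1.4282, fail to reject H₀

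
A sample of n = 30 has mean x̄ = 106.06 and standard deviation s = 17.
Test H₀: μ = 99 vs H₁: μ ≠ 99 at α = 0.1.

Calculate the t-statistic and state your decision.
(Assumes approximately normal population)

Answer: t = 2.2746, reject H₀

Derivation:
df = n - 1 = 29
SE = s/√n = 17/√30 = 3.1038
t = (x̄ - μ₀)/SE = (106.06 - 99)/3.1038 = 2.2746
Critical value: t_{0.05,29} = ±1.699
p-value ≈ 0.0305
Decision: reject H₀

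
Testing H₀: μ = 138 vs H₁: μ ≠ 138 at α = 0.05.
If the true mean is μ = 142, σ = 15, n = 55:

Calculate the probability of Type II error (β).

Answer: β ≈ 0.4929

Derivation:
SE = σ/√n = 15/√55 = 2.0226
Critical values: μ₀ ± z_0.025×SE = 138 ± 1.960×2.0226
Acceptance region: (134.0357, 141.9643)
Under H₁ (μ = 142): z_high = (141.9643 - 142)/2.0226 = -0.0177, z_low = (134.0357 - 142)/2.0226 = -3.9377
β = P(not reject | H₁) = Φ(-0.0177) - Φ(-3.9377) ≈ 0.4929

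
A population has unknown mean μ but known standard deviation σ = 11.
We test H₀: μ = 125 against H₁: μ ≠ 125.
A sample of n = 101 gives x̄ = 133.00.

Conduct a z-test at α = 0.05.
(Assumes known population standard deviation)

Answer: z = 7.3093, reject H₀

Derivation:
Standard error: SE = σ/√n = 11/√101 = 1.0945
z-statistic: z = (x̄ - μ₀)/SE = (133.00 - 125)/1.0945 = 7.3093
Critical value: ±1.960
p-value < 0.0001
Decision: reject H₀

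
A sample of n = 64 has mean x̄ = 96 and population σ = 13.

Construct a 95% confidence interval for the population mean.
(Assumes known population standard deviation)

Confidence level: 95%, α = 0.05
z_0.025 = 1.960
SE = σ/√n = 13/√64 = 1.6250
Margin of error = 1.960 × 1.6250 = 3.1850
CI: x̄ ± margin = 96 ± 3.1850
CI: (92.8150, 99.1850)

Answer: (92.8150, 99.1850)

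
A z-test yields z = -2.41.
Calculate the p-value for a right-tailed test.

Answer: p-value ≈ 0.9920

Derivation:
For z = -2.41:
p = P(Z > -2.41) = 1 - Φ(-2.41) = 0.9920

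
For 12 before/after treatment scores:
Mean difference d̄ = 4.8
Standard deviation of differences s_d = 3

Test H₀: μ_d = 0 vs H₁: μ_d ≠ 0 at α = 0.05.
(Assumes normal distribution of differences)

Answer: t = 5.5427, reject H₀

Derivation:
df = n - 1 = 11
SE = s_d/√n = 3/√12 = 0.8660
t = d̄/SE = 4.8/0.8660 = 5.5427
Critical value: t_{0.025,11} = ±2.201
p-value ≈ 0.0002
Decision: reject H₀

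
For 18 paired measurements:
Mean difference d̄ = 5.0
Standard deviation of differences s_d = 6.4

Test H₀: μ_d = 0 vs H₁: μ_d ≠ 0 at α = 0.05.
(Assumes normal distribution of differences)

Answer: t = 3.3146, reject H₀

Derivation:
df = n - 1 = 17
SE = s_d/√n = 6.4/√18 = 1.5085
t = d̄/SE = 5.0/1.5085 = 3.3146
Critical value: t_{0.025,17} = ±2.110
p-value ≈ 0.0041
Decision: reject H₀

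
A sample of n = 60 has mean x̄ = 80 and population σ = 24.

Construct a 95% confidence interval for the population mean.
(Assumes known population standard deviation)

Confidence level: 95%, α = 0.05
z_0.025 = 1.960
SE = σ/√n = 24/√60 = 3.0984
Margin of error = 1.960 × 3.0984 = 6.0729
CI: x̄ ± margin = 80 ± 6.0729
CI: (73.9271, 86.0729)

Answer: (73.9271, 86.0729)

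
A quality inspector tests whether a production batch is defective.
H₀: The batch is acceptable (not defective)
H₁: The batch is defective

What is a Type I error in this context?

Type I error (α): Rejecting H₀ when H₀ is true
Type II error (β): Failing to reject H₀ when H₁ is true

Answer: Rejecting an acceptable batch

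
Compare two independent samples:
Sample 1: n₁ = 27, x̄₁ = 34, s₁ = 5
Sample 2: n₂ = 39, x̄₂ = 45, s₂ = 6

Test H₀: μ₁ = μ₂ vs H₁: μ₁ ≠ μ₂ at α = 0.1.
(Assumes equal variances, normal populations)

Answer: t = -7.8247, reject H₀

Derivation:
Pooled variance: s²_p = [26×5² + 38×6²]/(64) = 31.5312
s_p = 5.6153
SE = s_p×√(1/n₁ + 1/n₂) = 5.6153×√(1/27 + 1/39) = 1.4058
t = (x̄₁ - x̄₂)/SE = (34 - 45)/1.4058 = -7.8247
df = 64, t-critical = ±1.669
Decision: reject H₀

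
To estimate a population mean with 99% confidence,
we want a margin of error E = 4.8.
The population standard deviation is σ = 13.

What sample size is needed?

z_0.005 = 2.576
n = (z×σ/E)² = (2.576×13/4.8)²
n = 48.6739
Round up: n = 49

Answer: n = 49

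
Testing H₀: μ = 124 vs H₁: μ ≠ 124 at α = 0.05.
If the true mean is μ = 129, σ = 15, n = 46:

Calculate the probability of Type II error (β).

SE = σ/√n = 15/√46 = 2.2116
Critical values: μ₀ ± z_0.025×SE = 124 ± 1.960×2.2116
Acceptance region: (119.6653, 128.3347)
Under H₁ (μ = 129): z_high = (128.3347 - 129)/2.2116 = -0.3008, z_low = (119.6653 - 129)/2.2116 = -4.2208
β = P(not reject | H₁) = Φ(-0.3008) - Φ(-4.2208) ≈ 0.3818

Answer: β ≈ 0.3818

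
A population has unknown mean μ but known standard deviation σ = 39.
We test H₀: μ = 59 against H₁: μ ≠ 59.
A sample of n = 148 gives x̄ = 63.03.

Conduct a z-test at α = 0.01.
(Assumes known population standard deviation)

Answer: z = 1.2571, fail to reject H₀

Derivation:
Standard error: SE = σ/√n = 39/√148 = 3.2058
z-statistic: z = (x̄ - μ₀)/SE = (63.03 - 59)/3.2058 = 1.2571
Critical value: ±2.576
p-value = 0.2087
Decision: fail to reject H₀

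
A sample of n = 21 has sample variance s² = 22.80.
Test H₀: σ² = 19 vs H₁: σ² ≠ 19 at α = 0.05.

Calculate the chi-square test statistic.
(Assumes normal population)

df = n - 1 = 20
χ² = (n-1)s²/σ₀² = 20×22.80/19 = 24.0000
Critical values: χ²_{0.975,20} = 9.591, χ²_{0.025,20} = 34.170
Rejection region: χ² < 9.591 or χ² > 34.170
Decision: fail to reject H₀

Answer: χ² = 24.0000, fail to reject H₀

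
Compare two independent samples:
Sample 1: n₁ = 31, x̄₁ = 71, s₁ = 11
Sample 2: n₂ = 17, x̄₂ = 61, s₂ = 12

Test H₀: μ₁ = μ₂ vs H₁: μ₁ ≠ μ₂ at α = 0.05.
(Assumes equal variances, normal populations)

Answer: t = 2.9173, reject H₀

Derivation:
Pooled variance: s²_p = [30×11² + 16×12²]/(46) = 129.0000
s_p = 11.3578
SE = s_p×√(1/n₁ + 1/n₂) = 11.3578×√(1/31 + 1/17) = 3.4278
t = (x̄₁ - x̄₂)/SE = (71 - 61)/3.4278 = 2.9173
df = 46, t-critical = ±2.013
Decision: reject H₀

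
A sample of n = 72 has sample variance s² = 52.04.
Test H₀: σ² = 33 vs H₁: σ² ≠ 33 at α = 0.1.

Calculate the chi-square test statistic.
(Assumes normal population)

Answer: χ² = 111.9648, reject H₀

Derivation:
df = n - 1 = 71
χ² = (n-1)s²/σ₀² = 71×52.04/33 = 111.9648
Critical values: χ²_{0.95,71} = 52.600, χ²_{0.05,71} = 91.670
Rejection region: χ² < 52.600 or χ² > 91.670
Decision: reject H₀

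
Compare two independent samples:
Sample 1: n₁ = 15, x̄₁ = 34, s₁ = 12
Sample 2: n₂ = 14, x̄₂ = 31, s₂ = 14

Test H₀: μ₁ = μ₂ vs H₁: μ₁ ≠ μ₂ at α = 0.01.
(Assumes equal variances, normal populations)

Pooled variance: s²_p = [14×12² + 13×14²]/(27) = 169.0370
s_p = 13.0014
SE = s_p×√(1/n₁ + 1/n₂) = 13.0014×√(1/15 + 1/14) = 4.8315
t = (x̄₁ - x̄₂)/SE = (34 - 31)/4.8315 = 0.6209
df = 27, t-critical = ±2.771
Decision: fail to reject H₀

Answer: t = 0.6209, fail to reject H₀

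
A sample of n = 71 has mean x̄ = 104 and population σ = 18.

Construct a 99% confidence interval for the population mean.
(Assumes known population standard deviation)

Confidence level: 99%, α = 0.01
z_0.005 = 2.576
SE = σ/√n = 18/√71 = 2.1362
Margin of error = 2.576 × 2.1362 = 5.5029
CI: x̄ ± margin = 104 ± 5.5029
CI: (98.4971, 109.5029)

Answer: (98.4971, 109.5029)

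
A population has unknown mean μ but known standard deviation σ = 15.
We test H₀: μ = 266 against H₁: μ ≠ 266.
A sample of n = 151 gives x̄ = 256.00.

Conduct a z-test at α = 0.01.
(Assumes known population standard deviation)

Answer: z = -8.1920, reject H₀

Derivation:
Standard error: SE = σ/√n = 15/√151 = 1.2207
z-statistic: z = (x̄ - μ₀)/SE = (256.00 - 266)/1.2207 = -8.1920
Critical value: ±2.576
p-value < 0.0001
Decision: reject H₀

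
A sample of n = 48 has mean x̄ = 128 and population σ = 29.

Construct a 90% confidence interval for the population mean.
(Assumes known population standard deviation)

Confidence level: 90%, α = 0.1
z_0.05 = 1.645
SE = σ/√n = 29/√48 = 4.1858
Margin of error = 1.645 × 4.1858 = 6.8856
CI: x̄ ± margin = 128 ± 6.8856
CI: (121.1144, 134.8856)

Answer: (121.1144, 134.8856)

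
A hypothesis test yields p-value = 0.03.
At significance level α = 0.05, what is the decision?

Answer: reject H₀

Derivation:
Compare p-value to α:
0.03 < 0.05
Decision: reject H₀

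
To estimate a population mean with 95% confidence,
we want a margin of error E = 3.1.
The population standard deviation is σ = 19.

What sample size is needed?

Answer: n = 145

Derivation:
z_0.025 = 1.960
n = (z×σ/E)² = (1.960×19/3.1)²
n = 144.3098
Round up: n = 145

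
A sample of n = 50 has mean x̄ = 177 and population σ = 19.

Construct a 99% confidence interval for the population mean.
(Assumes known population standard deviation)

Answer: (170.0783, 183.9217)

Derivation:
Confidence level: 99%, α = 0.01
z_0.005 = 2.576
SE = σ/√n = 19/√50 = 2.6870
Margin of error = 2.576 × 2.6870 = 6.9217
CI: x̄ ± margin = 177 ± 6.9217
CI: (170.0783, 183.9217)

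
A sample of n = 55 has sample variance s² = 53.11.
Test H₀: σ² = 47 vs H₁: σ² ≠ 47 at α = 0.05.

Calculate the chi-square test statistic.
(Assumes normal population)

df = n - 1 = 54
χ² = (n-1)s²/σ₀² = 54×53.11/47 = 61.0200
Critical values: χ²_{0.975,54} = 35.586, χ²_{0.025,54} = 76.192
Rejection region: χ² < 35.586 or χ² > 76.192
Decision: fail to reject H₀

Answer: χ² = 61.0200, fail to reject H₀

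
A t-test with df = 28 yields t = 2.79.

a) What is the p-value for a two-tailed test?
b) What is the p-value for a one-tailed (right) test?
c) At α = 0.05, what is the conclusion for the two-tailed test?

Using t-distribution with df = 28:
a) Two-tailed: p = 2×P(T > 2.79) = 0.0094
b) One-tailed: p = P(T > 2.79) = 0.0047
c) 0.0094 < 0.05, reject H₀

Answer: a) 0.0094, b) 0.0047, c) reject H₀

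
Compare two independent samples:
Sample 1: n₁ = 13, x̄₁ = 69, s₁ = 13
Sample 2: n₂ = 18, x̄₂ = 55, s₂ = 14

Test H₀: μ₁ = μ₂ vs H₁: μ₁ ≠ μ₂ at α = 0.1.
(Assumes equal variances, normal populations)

Answer: t = 2.8293, reject H₀

Derivation:
Pooled variance: s²_p = [12×13² + 17×14²]/(29) = 184.8276
s_p = 13.5951
SE = s_p×√(1/n₁ + 1/n₂) = 13.5951×√(1/13 + 1/18) = 4.9483
t = (x̄₁ - x̄₂)/SE = (69 - 55)/4.9483 = 2.8293
df = 29, t-critical = ±1.699
Decision: reject H₀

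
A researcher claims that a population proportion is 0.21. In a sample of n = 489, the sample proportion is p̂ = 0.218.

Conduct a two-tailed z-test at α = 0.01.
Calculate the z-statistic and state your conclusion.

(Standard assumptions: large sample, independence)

Answer: z = 0.4343, fail to reject H₀

Derivation:
H₀: p = 0.21, H₁: p ≠ 0.21
Standard error: SE = √(p₀(1-p₀)/n) = √(0.21×0.79/489) = 0.018419
z-statistic: z = (p̂ - p₀)/SE = (0.218 - 0.21)/0.018419 = 0.4343
Critical value: z_0.005 = ±2.576
p-value = 0.6641
Decision: fail to reject H₀ at α = 0.01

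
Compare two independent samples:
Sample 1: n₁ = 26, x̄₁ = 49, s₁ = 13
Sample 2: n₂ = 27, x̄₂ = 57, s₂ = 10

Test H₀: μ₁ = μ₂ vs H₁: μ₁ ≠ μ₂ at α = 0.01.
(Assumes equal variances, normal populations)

Answer: t = -2.5168, fail to reject H₀

Derivation:
Pooled variance: s²_p = [25×13² + 26×10²]/(51) = 133.8235
s_p = 11.5682
SE = s_p×√(1/n₁ + 1/n₂) = 11.5682×√(1/26 + 1/27) = 3.1786
t = (x̄₁ - x̄₂)/SE = (49 - 57)/3.1786 = -2.5168
df = 51, t-critical = ±2.676
Decision: fail to reject H₀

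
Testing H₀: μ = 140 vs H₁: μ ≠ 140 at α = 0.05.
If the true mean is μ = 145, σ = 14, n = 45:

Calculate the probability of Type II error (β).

Answer: β ≈ 0.3315

Derivation:
SE = σ/√n = 14/√45 = 2.0870
Critical values: μ₀ ± z_0.025×SE = 140 ± 1.960×2.0870
Acceptance region: (135.9095, 144.0905)
Under H₁ (μ = 145): z_high = (144.0905 - 145)/2.0870 = -0.4358, z_low = (135.9095 - 145)/2.0870 = -4.3558
β = P(not reject | H₁) = Φ(-0.4358) - Φ(-4.3558) ≈ 0.3315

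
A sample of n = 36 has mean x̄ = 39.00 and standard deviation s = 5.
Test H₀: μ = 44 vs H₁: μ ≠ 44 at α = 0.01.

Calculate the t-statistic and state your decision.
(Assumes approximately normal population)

Answer: t = -6.0002, reject H₀

Derivation:
df = n - 1 = 35
SE = s/√n = 5/√36 = 0.8333
t = (x̄ - μ₀)/SE = (39.00 - 44)/0.8333 = -6.0002
Critical value: t_{0.005,35} = ±2.724
p-value < 0.0001
Decision: reject H₀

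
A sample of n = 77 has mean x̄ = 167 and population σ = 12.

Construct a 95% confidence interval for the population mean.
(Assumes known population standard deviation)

Answer: (164.3197, 169.6803)

Derivation:
Confidence level: 95%, α = 0.05
z_0.025 = 1.960
SE = σ/√n = 12/√77 = 1.3675
Margin of error = 1.960 × 1.3675 = 2.6803
CI: x̄ ± margin = 167 ± 2.6803
CI: (164.3197, 169.6803)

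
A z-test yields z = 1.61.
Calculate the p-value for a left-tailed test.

For z = 1.61:
p = P(Z < 1.61) = Φ(1.61) = 0.9463

Answer: p-value ≈ 0.9463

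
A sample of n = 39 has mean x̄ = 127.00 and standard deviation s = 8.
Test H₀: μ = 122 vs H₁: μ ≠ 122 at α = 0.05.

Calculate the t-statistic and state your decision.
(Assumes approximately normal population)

Answer: t = 3.9032, reject H₀

Derivation:
df = n - 1 = 38
SE = s/√n = 8/√39 = 1.2810
t = (x̄ - μ₀)/SE = (127.00 - 122)/1.2810 = 3.9032
Critical value: t_{0.025,38} = ±2.024
p-value ≈ 0.0004
Decision: reject H₀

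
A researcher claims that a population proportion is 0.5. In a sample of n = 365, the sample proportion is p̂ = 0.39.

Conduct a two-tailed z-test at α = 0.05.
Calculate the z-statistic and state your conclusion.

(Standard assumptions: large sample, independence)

Answer: z = -4.2031, reject H₀

Derivation:
H₀: p = 0.5, H₁: p ≠ 0.5
Standard error: SE = √(p₀(1-p₀)/n) = √(0.5×0.5/365) = 0.026171
z-statistic: z = (p̂ - p₀)/SE = (0.39 - 0.5)/0.026171 = -4.2031
Critical value: z_0.025 = ±1.960
p-value < 0.0001
Decision: reject H₀ at α = 0.05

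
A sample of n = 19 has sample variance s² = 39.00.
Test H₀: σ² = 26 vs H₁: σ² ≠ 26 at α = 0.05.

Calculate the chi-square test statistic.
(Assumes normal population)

Answer: χ² = 27.0000, fail to reject H₀

Derivation:
df = n - 1 = 18
χ² = (n-1)s²/σ₀² = 18×39.00/26 = 27.0000
Critical values: χ²_{0.975,18} = 8.231, χ²_{0.025,18} = 31.526
Rejection region: χ² < 8.231 or χ² > 31.526
Decision: fail to reject H₀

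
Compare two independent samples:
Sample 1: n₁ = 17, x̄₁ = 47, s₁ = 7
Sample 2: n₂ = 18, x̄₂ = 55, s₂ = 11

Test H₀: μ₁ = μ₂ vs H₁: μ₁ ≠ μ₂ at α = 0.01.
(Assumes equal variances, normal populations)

Pooled variance: s²_p = [16×7² + 17×11²]/(33) = 86.0909
s_p = 9.2785
SE = s_p×√(1/n₁ + 1/n₂) = 9.2785×√(1/17 + 1/18) = 3.1380
t = (x̄₁ - x̄₂)/SE = (47 - 55)/3.1380 = -2.5494
df = 33, t-critical = ±2.733
Decision: fail to reject H₀

Answer: t = -2.5494, fail to reject H₀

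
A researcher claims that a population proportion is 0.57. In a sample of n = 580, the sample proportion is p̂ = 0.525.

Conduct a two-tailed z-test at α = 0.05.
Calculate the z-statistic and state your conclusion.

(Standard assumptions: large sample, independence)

H₀: p = 0.57, H₁: p ≠ 0.57
Standard error: SE = √(p₀(1-p₀)/n) = √(0.57×0.43/580) = 0.020557
z-statistic: z = (p̂ - p₀)/SE = (0.525 - 0.57)/0.020557 = -2.1890
Critical value: z_0.025 = ±1.960
p-value = 0.0286
Decision: reject H₀ at α = 0.05

Answer: z = -2.1890, reject H₀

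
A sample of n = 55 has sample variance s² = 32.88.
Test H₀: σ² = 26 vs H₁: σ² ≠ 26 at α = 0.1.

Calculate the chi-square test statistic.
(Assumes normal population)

Answer: χ² = 68.2892, fail to reject H₀

Derivation:
df = n - 1 = 54
χ² = (n-1)s²/σ₀² = 54×32.88/26 = 68.2892
Critical values: χ²_{0.95,54} = 38.116, χ²_{0.05,54} = 72.153
Rejection region: χ² < 38.116 or χ² > 72.153
Decision: fail to reject H₀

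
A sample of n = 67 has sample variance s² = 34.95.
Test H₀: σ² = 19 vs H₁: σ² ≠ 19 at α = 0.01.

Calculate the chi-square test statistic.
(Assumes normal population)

Answer: χ² = 121.4053, reject H₀

Derivation:
df = n - 1 = 66
χ² = (n-1)s²/σ₀² = 66×34.95/19 = 121.4053
Critical values: χ²_{0.995,66} = 40.158, χ²_{0.005,66} = 99.330
Rejection region: χ² < 40.158 or χ² > 99.330
Decision: reject H₀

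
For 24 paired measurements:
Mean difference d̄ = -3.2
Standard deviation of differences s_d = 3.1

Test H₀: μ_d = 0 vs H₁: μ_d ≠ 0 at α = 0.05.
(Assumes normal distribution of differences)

df = n - 1 = 23
SE = s_d/√n = 3.1/√24 = 0.6328
t = d̄/SE = -3.2/0.6328 = -5.0569
Critical value: t_{0.025,23} = ±2.069
p-value < 0.0001
Decision: reject H₀

Answer: t = -5.0569, reject H₀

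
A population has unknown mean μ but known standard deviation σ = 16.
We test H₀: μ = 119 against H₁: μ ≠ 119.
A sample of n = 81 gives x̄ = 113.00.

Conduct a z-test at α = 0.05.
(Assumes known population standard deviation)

Standard error: SE = σ/√n = 16/√81 = 1.7778
z-statistic: z = (x̄ - μ₀)/SE = (113.00 - 119)/1.7778 = -3.3750
Critical value: ±1.960
p-value = 0.0007
Decision: reject H₀

Answer: z = -3.3750, reject H₀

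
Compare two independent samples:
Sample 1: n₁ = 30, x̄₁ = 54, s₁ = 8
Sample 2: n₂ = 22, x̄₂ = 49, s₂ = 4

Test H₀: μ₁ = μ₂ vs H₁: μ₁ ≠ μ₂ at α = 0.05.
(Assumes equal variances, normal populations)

Answer: t = 2.6903, reject H₀

Derivation:
Pooled variance: s²_p = [29×8² + 21×4²]/(50) = 43.8400
s_p = 6.6212
SE = s_p×√(1/n₁ + 1/n₂) = 6.6212×√(1/30 + 1/22) = 1.8585
t = (x̄₁ - x̄₂)/SE = (54 - 49)/1.8585 = 2.6903
df = 50, t-critical = ±2.009
Decision: reject H₀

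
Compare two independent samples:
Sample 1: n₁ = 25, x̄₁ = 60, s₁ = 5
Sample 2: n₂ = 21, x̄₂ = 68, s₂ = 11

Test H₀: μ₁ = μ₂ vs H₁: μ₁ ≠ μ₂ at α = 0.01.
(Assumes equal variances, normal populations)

Answer: t = -3.2622, reject H₀

Derivation:
Pooled variance: s²_p = [24×5² + 20×11²]/(44) = 68.6364
s_p = 8.2847
SE = s_p×√(1/n₁ + 1/n₂) = 8.2847×√(1/25 + 1/21) = 2.4523
t = (x̄₁ - x̄₂)/SE = (60 - 68)/2.4523 = -3.2622
df = 44, t-critical = ±2.692
Decision: reject H₀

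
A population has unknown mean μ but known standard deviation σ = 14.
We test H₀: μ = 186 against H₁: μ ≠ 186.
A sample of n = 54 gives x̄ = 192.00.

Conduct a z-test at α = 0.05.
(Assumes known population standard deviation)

Standard error: SE = σ/√n = 14/√54 = 1.9052
z-statistic: z = (x̄ - μ₀)/SE = (192.00 - 186)/1.9052 = 3.1493
Critical value: ±1.960
p-value = 0.0016
Decision: reject H₀

Answer: z = 3.1493, reject H₀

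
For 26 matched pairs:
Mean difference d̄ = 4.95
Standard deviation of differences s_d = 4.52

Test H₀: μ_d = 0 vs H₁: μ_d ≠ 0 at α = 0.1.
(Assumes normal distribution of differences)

Answer: t = 5.5844, reject H₀

Derivation:
df = n - 1 = 25
SE = s_d/√n = 4.52/√26 = 0.8864
t = d̄/SE = 4.95/0.8864 = 5.5844
Critical value: t_{0.05,25} = ±1.708
p-value < 0.0001
Decision: reject H₀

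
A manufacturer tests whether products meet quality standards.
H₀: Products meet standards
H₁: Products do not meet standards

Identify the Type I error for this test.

Type I error (α): Rejecting H₀ when H₀ is true
Type II error (β): Failing to reject H₀ when H₁ is true

Answer: Rejecting good products that actually meet standards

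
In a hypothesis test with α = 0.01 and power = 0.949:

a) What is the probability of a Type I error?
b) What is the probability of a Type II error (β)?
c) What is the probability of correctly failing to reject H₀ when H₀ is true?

a) Type I error probability = α = 0.01
b) Power = P(reject H₀ | H₁ true) = 1 - β = 0.949, so Type II error probability = β = 1 - Power = 0.051
c) P(fail to reject H₀ | H₀ true) = 1 - α = 0.99

Answer: a) 0.01, b) 0.051, c) 0.99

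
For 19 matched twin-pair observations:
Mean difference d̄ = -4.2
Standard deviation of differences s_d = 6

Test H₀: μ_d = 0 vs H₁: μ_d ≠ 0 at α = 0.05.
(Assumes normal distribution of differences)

Answer: t = -3.0512, reject H₀

Derivation:
df = n - 1 = 18
SE = s_d/√n = 6/√19 = 1.3765
t = d̄/SE = -4.2/1.3765 = -3.0512
Critical value: t_{0.025,18} = ±2.101
p-value ≈ 0.0069
Decision: reject H₀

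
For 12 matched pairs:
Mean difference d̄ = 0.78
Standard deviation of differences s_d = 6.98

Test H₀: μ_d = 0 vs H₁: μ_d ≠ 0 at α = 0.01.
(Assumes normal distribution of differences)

df = n - 1 = 11
SE = s_d/√n = 6.98/√12 = 2.0150
t = d̄/SE = 0.78/2.0150 = 0.3871
Critical value: t_{0.005,11} = ±3.106
p-value ≈ 0.7061
Decision: fail to reject H₀

Answer: t = 0.3871, fail to reject H₀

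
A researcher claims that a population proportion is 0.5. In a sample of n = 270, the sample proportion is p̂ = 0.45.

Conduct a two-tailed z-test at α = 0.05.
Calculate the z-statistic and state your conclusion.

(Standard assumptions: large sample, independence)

H₀: p = 0.5, H₁: p ≠ 0.5
Standard error: SE = √(p₀(1-p₀)/n) = √(0.5×0.5/270) = 0.030429
z-statistic: z = (p̂ - p₀)/SE = (0.45 - 0.5)/0.030429 = -1.6432
Critical value: z_0.025 = ±1.960
p-value = 0.1003
Decision: fail to reject H₀ at α = 0.05

Answer: z = -1.6432, fail to reject H₀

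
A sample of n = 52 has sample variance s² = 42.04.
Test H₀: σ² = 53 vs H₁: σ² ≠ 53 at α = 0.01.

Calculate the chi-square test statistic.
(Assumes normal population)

df = n - 1 = 51
χ² = (n-1)s²/σ₀² = 51×42.04/53 = 40.4536
Critical values: χ²_{0.995,51} = 28.735, χ²_{0.005,51} = 80.747
Rejection region: χ² < 28.735 or χ² > 80.747
Decision: fail to reject H₀

Answer: χ² = 40.4536, fail to reject H₀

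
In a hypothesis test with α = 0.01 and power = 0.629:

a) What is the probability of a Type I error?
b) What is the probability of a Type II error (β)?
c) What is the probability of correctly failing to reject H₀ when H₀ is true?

Answer: a) 0.01, b) 0.371, c) 0.99

Derivation:
a) Type I error probability = α = 0.01
b) Power = P(reject H₀ | H₁ true) = 1 - β = 0.629, so Type II error probability = β = 1 - Power = 0.371
c) P(fail to reject H₀ | H₀ true) = 1 - α = 0.99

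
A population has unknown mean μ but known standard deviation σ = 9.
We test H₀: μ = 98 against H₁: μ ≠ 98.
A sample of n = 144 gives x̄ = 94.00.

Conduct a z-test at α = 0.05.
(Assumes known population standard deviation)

Standard error: SE = σ/√n = 9/√144 = 0.7500
z-statistic: z = (x̄ - μ₀)/SE = (94.00 - 98)/0.7500 = -5.3333
Critical value: ±1.960
p-value < 0.0001
Decision: reject H₀

Answer: z = -5.3333, reject H₀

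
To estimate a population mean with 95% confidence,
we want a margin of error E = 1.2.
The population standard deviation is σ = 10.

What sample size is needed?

z_0.025 = 1.960
n = (z×σ/E)² = (1.960×10/1.2)²
n = 266.7778
Round up: n = 267

Answer: n = 267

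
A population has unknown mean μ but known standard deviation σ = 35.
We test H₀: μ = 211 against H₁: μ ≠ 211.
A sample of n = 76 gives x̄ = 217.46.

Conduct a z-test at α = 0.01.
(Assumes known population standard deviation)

Answer: z = 1.6090, fail to reject H₀

Derivation:
Standard error: SE = σ/√n = 35/√76 = 4.0148
z-statistic: z = (x̄ - μ₀)/SE = (217.46 - 211)/4.0148 = 1.6090
Critical value: ±2.576
p-value = 0.1076
Decision: fail to reject H₀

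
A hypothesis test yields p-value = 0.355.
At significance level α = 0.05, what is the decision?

Compare p-value to α:
0.355 ≥ 0.05
Decision: fail to reject H₀

Answer: fail to reject H₀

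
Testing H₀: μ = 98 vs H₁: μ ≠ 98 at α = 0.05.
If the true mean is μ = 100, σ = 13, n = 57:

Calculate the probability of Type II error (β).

Answer: β ≈ 0.7868

Derivation:
SE = σ/√n = 13/√57 = 1.7219
Critical values: μ₀ ± z_0.025×SE = 98 ± 1.960×1.7219
Acceptance region: (94.6251, 101.3749)
Under H₁ (μ = 100): z_high = (101.3749 - 100)/1.7219 = 0.7985, z_low = (94.6251 - 100)/1.7219 = -3.1215
β = P(not reject | H₁) = Φ(0.7985) - Φ(-3.1215) ≈ 0.7868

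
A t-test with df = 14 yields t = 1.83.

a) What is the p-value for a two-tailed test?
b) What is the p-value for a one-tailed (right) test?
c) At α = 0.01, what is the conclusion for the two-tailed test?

Using t-distribution with df = 14:
a) Two-tailed: p = 2×P(T > 1.83) = 0.0886
b) One-tailed: p = P(T > 1.83) = 0.0443
c) 0.0886 ≥ 0.01, fail to reject H₀

Answer: a) 0.0886, b) 0.0443, c) fail to reject H₀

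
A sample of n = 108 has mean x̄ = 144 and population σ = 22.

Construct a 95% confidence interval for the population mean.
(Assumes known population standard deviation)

Confidence level: 95%, α = 0.05
z_0.025 = 1.960
SE = σ/√n = 22/√108 = 2.1170
Margin of error = 1.960 × 2.1170 = 4.1493
CI: x̄ ± margin = 144 ± 4.1493
CI: (139.8507, 148.1493)

Answer: (139.8507, 148.1493)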